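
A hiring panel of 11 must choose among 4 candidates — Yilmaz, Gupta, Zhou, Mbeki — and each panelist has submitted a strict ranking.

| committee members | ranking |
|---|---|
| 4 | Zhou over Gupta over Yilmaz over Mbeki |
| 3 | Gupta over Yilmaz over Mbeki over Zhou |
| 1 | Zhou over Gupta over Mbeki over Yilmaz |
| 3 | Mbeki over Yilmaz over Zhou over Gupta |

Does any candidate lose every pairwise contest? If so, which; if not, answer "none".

none

Head-to-head results (11 committee members):
Yilmaz vs Gupta: 3 for Yilmaz, 8 for Gupta — Gupta by 8–3.
Yilmaz vs Zhou: Yilmaz preferred on 3+3 = 6 ballots; Yilmaz wins 6–5.
Yilmaz vs Mbeki: Yilmaz preferred on 4+3 = 7 ballots; Yilmaz wins 7–4.
Gupta vs Zhou: 3 for Gupta, 8 for Zhou — Zhou by 8–3.
Gupta vs Mbeki: Gupta preferred on 4+3+1 = 8 ballots; Gupta wins 8–3.
Zhou vs Mbeki: 5 to 6, Mbeki.
Every candidate wins at least one matchup (Yilmaz beats Zhou; Gupta beats Yilmaz; Zhou beats Gupta; Mbeki beats Zhou), so there is no Condorcet loser.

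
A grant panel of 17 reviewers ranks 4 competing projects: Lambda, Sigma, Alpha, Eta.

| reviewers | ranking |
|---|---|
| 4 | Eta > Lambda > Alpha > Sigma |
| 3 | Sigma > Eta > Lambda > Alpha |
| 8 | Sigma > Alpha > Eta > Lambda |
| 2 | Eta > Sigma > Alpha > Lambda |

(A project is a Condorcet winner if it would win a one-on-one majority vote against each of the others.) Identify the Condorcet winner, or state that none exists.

Check each pair by majority over 17 ballots:
Lambda vs Sigma: Sigma wins 13–4.
Lambda vs Alpha: Alpha, 10–7.
Lambda–Eta: Eta 17–0.
Sigma vs Alpha: Sigma wins 13–4.
Sigma vs Eta: Sigma, 11–6.
Alpha–Eta: Eta 9–8.
Sigma beats each of Lambda, Alpha, Eta — Sigma is the Condorcet winner.

Sigma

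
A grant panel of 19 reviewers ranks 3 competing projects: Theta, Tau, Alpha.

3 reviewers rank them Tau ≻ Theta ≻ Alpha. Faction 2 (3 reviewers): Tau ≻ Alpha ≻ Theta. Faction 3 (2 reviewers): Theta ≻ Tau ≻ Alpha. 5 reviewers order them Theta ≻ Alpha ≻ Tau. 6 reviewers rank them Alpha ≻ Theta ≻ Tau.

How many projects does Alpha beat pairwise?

Alpha against each rival (19 reviewers):
Alpha vs Theta: Theta wins 10–9.
Alpha vs Tau: Alpha wins 11–8.
Alpha beats Tau; loses to Theta — 1 pairwise win.

1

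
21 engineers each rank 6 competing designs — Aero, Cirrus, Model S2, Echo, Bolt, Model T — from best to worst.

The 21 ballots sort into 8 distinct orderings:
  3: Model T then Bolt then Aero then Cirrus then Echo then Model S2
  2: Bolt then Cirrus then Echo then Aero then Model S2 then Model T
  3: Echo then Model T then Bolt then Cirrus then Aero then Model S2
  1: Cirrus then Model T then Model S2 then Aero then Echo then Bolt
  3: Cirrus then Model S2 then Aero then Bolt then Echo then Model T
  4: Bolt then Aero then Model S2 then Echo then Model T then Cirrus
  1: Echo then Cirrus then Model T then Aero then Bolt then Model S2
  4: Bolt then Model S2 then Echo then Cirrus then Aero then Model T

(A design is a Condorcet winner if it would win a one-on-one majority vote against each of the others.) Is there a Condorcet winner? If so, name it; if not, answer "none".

Pairwise majorities:
Aero vs Cirrus: Aero preferred on 3+4 = 7 ballots; Cirrus wins 14–7.
Aero vs Model S2: 3+2+3+4+1 = 13 for Aero, 8 for Model S2 — Aero by 13–8.
Aero vs Echo: Aero preferred on 3+1+3+4 = 11 ballots; Aero wins 11–10.
Aero vs Bolt: Aero is ranked higher on 1+3+1 = 5 ballots, Bolt on 16. Bolt wins 16–5.
Aero vs Model T: Aero preferred on 2+3+4+4 = 13 ballots; Aero wins 13–8.
Cirrus vs Model S2: Cirrus preferred on 3+2+3+1+3+1 = 13 ballots; Cirrus wins 13–8.
Cirrus vs Echo: 9 to 12, Echo.
Cirrus vs Bolt: Cirrus is ranked higher on 1+3+1 = 5 ballots, Bolt on 16. Bolt wins 16–5.
Cirrus vs Model T: Cirrus is ranked higher on 2+1+3+1+4 = 11 ballots, Model T on 10. Cirrus wins 11–10.
Model S2 vs Echo: 1+3+4+4 = 12 for Model S2, 9 for Echo — Model S2 by 12–9.
Model S2 vs Bolt: 1+3 = 4 for Model S2, 17 for Bolt — Bolt by 17–4.
Model S2 vs Model T: Model S2 preferred on 2+3+4+4 = 13 ballots; Model S2 wins 13–8.
Echo vs Bolt: Echo is ranked higher on 3+1+1 = 5 ballots, Bolt on 16. Bolt wins 16–5.
Echo vs Model T: 2+3+3+4+1+4 = 17 for Echo, 4 for Model T — Echo by 17–4.
Bolt vs Model T: Bolt preferred on 2+3+4+4 = 13 ballots; Bolt wins 13–8.
Bolt beats each of Aero, Cirrus, Model S2, Echo, Model T — Bolt is the Condorcet winner.

Bolt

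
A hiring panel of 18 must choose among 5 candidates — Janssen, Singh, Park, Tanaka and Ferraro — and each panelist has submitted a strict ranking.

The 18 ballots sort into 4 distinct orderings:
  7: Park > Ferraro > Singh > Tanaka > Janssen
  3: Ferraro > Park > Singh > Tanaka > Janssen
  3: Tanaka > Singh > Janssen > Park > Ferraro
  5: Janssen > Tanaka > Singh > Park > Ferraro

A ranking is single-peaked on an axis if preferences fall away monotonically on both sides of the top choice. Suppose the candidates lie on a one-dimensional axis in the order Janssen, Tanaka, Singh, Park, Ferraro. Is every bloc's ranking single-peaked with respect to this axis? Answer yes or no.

yes

Axis positions: Janssen=1, Tanaka=2, Singh=3, Park=4, Ferraro=5.
Bloc 1 (peak Park at position 4): ranking walks positions 4-5-3-2-1, expanding outward from the peak — single-peaked.
Bloc 2 (peak Ferraro at position 5): ranking walks positions 5-4-3-2-1, expanding outward from the peak — single-peaked.
Bloc 3 (peak Tanaka at position 2): ranking walks positions 2-3-1-4-5, expanding outward from the peak — single-peaked.
Bloc 4 (peak Janssen at position 1): ranking walks positions 1-2-3-4-5, expanding outward from the peak — single-peaked.
Every ranking is single-peaked on this axis.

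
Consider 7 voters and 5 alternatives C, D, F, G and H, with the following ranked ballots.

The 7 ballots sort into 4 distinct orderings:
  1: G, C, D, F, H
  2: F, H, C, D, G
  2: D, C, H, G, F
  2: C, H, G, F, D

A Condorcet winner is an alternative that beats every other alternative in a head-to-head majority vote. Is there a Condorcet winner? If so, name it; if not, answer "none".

C

Head-to-head results (7 voters):
C vs D: 5 to 2, C.
C vs F: 5 to 2, C.
C vs G: 6 to 1, C.
C vs H: C is ranked higher on 1+2+2 = 5 ballots, H on 2. C wins 5–2.
D vs F: 3 to 4, F.
D vs G: 4 to 3, D.
D vs H: D is ranked higher on 1+2 = 3 ballots, H on 4. H wins 4–3.
F vs G: F preferred on 2 ballots; G wins 5–2.
F vs H: 1+2 = 3 for F, 4 for H — H by 4–3.
G vs H: 1 to 6, H.
Only C has no losses; C is the Condorcet winner.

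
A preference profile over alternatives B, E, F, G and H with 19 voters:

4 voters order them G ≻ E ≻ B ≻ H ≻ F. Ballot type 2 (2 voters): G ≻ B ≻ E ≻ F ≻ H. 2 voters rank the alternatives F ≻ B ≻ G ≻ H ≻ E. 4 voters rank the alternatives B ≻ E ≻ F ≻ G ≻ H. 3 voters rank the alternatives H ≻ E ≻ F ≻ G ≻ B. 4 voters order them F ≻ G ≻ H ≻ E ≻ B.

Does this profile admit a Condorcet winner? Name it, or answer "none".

none

Head-to-head results (19 voters):
B vs E: E, 11–8.
B vs F: B, 10–9.
B–G: G 13–6.
B vs H: B, 12–7.
E vs F: E, 13–6.
E vs G: G, 12–7.
E vs H: E wins 10–9.
F vs G: F, 13–6.
F vs H: F, 12–7.
G–H: G 16–3.
No alternative is unbeaten: B loses to E; E loses to G; F loses to B; G loses to F; H loses to B. In particular B → F → G → B is a majority cycle — no Condorcet winner exists.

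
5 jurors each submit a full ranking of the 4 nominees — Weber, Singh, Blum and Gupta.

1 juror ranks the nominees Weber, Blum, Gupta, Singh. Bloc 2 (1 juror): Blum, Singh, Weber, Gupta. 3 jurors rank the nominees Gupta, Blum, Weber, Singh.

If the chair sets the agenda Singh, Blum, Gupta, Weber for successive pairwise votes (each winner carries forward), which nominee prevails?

Gupta

Round 1: Singh vs Blum — 0–5, Blum advances.
Round 2: Blum vs Gupta — 2–3, Gupta advances.
Round 3: Gupta vs Weber — 3–2, Gupta advances.
The agenda winner is Gupta.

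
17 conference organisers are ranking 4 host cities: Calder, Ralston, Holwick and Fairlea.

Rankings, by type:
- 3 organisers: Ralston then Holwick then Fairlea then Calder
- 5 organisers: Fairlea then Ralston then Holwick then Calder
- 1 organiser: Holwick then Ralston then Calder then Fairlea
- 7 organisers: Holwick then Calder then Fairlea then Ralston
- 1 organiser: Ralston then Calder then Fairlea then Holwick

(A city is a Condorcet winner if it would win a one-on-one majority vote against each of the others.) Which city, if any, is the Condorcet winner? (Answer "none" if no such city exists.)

Head-to-head results (17 organisers):
Calder vs Ralston: Calder is ranked higher on 7 ballots, Ralston on 10. Ralston wins 10–7.
Calder vs Holwick: Calder is ranked higher on 1 ballot, Holwick on 16. Holwick wins 16–1.
Calder vs Fairlea: 9 to 8, Calder.
Ralston vs Holwick: 3+5+1 = 9 for Ralston, 8 for Holwick — Ralston by 9–8.
Ralston vs Fairlea: Ralston is ranked higher on 3+1+1 = 5 ballots, Fairlea on 12. Fairlea wins 12–5.
Holwick vs Fairlea: Holwick preferred on 3+1+7 = 11 ballots; Holwick wins 11–6.
No city is unbeaten: Calder loses to Ralston; Ralston loses to Fairlea; Holwick loses to Ralston; Fairlea loses to Calder. In particular Calder > Fairlea > Ralston > Calder is a majority cycle — no Condorcet winner exists.

none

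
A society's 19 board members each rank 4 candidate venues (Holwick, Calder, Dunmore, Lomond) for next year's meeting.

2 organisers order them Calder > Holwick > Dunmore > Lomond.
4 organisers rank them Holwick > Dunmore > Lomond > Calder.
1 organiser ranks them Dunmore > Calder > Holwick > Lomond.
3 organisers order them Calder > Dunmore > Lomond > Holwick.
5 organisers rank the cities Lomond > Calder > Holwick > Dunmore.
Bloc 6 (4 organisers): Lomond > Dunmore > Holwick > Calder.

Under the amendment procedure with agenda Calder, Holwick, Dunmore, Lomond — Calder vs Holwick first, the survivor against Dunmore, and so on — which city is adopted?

Round 1: Calder vs Holwick — 11–8, Calder advances.
Round 2: Calder vs Dunmore — 10–9, Calder advances.
Round 3: Calder vs Lomond — 6–13, Lomond advances.
Lomond survives the agenda.

Lomond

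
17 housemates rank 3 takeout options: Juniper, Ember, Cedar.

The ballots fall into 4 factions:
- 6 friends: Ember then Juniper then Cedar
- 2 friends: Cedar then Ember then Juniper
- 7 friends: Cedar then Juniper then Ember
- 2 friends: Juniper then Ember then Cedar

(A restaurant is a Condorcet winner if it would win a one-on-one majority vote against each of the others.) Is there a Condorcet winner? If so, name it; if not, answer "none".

Cedar

Head-to-head results (17 friends):
Juniper vs Ember: Juniper, 9–8.
Juniper vs Cedar: 6+2 = 8 for Juniper, 9 for Cedar — Cedar by 9–8.
Ember vs Cedar: Ember is ranked higher on 6+2 = 8 ballots, Cedar on 9. Cedar wins 9–8.
Cedar wins every pairwise contest, so Cedar is the Condorcet winner.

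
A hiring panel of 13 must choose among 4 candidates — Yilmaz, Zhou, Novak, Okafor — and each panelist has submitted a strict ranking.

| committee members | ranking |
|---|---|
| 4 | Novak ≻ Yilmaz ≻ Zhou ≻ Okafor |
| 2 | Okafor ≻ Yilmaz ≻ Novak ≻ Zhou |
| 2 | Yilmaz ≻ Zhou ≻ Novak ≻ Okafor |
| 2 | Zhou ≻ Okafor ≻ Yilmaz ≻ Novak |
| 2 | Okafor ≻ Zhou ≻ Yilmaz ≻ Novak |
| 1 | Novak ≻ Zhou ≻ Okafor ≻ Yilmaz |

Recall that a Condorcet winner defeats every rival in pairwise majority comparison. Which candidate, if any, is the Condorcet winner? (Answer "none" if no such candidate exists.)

none

Pairwise majorities:
Yilmaz vs Zhou: Yilmaz wins 8–5.
Yilmaz vs Novak: Yilmaz, 8–5.
Yilmaz vs Okafor: Okafor wins 7–6.
Zhou vs Novak: Novak, 7–6.
Zhou–Okafor: Zhou 9–4.
Novak vs Okafor: Novak, 7–6.
No candidate is unbeaten: Yilmaz loses to Okafor; Zhou loses to Yilmaz; Novak loses to Yilmaz; Okafor loses to Zhou. In particular Yilmaz beats Zhou beats Okafor beats Yilmaz is a majority cycle — no Condorcet winner exists.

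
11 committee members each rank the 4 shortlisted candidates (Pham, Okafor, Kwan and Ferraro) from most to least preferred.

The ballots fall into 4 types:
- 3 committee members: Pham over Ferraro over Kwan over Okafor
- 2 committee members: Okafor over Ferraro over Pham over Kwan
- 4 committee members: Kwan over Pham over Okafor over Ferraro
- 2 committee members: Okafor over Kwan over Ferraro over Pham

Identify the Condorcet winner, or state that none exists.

Pairwise majorities:
Pham vs Okafor: Pham is ranked higher on 3+4 = 7 ballots, Okafor on 4. Pham wins 7–4.
Pham vs Kwan: Kwan, 6–5.
Pham vs Ferraro: Pham wins 7–4.
Okafor vs Kwan: Kwan, 7–4.
Okafor vs Ferraro: 8 to 3, Okafor.
Kwan vs Ferraro: Kwan, 6–5.
Kwan beats each of Pham, Okafor, Ferraro — Kwan is the Condorcet winner.

Kwan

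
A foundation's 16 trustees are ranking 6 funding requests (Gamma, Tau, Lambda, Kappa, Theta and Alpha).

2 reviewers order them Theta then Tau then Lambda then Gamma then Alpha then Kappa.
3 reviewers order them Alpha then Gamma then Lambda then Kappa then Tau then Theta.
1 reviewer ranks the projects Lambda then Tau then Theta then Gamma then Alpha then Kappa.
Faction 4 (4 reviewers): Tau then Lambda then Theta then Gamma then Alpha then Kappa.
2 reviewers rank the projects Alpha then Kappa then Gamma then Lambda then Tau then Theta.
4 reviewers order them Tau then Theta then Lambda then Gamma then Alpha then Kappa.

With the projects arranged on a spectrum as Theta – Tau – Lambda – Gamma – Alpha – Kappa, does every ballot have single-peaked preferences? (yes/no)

Axis positions: Theta=1, Tau=2, Lambda=3, Gamma=4, Alpha=5, Kappa=6.
Faction 1 (peak Theta at position 1): ranking walks positions 1-2-3-4-5-6, expanding outward from the peak — single-peaked.
Faction 2 (peak Alpha at position 5): ranking walks positions 5-4-3-6-2-1, expanding outward from the peak — single-peaked.
Faction 3 (peak Lambda at position 3): ranking walks positions 3-2-1-4-5-6, expanding outward from the peak — single-peaked.
Faction 4 (peak Tau at position 2): ranking walks positions 2-3-1-4-5-6, expanding outward from the peak — single-peaked.
Faction 5 (peak Alpha at position 5): ranking walks positions 5-6-4-3-2-1, expanding outward from the peak — single-peaked.
Faction 6 (peak Tau at position 2): ranking walks positions 2-1-3-4-5-6, expanding outward from the peak — single-peaked.
Every ranking is single-peaked on this axis.

yes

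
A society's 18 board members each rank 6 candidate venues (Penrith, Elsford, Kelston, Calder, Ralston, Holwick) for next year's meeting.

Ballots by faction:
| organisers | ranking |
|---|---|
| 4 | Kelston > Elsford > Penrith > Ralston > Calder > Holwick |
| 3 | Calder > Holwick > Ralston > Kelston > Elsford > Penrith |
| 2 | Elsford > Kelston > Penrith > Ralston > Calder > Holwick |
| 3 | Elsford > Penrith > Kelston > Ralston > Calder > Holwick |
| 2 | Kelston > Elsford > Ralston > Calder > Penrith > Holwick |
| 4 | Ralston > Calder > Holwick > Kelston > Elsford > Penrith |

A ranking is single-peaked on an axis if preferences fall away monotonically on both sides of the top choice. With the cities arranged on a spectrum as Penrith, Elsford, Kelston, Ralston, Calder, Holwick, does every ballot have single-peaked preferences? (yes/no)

yes

Axis positions: Penrith=1, Elsford=2, Kelston=3, Ralston=4, Calder=5, Holwick=6.
Faction 1 (peak Kelston at position 3): ranking walks positions 3-2-1-4-5-6, expanding outward from the peak — single-peaked.
Faction 2 (peak Calder at position 5): ranking walks positions 5-6-4-3-2-1, expanding outward from the peak — single-peaked.
Faction 3 (peak Elsford at position 2): ranking walks positions 2-3-1-4-5-6, expanding outward from the peak — single-peaked.
Faction 4 (peak Elsford at position 2): ranking walks positions 2-1-3-4-5-6, expanding outward from the peak — single-peaked.
Faction 5 (peak Kelston at position 3): ranking walks positions 3-2-4-5-1-6, expanding outward from the peak — single-peaked.
Faction 6 (peak Ralston at position 4): ranking walks positions 4-5-6-3-2-1, expanding outward from the peak — single-peaked.
Every ranking is single-peaked on this axis.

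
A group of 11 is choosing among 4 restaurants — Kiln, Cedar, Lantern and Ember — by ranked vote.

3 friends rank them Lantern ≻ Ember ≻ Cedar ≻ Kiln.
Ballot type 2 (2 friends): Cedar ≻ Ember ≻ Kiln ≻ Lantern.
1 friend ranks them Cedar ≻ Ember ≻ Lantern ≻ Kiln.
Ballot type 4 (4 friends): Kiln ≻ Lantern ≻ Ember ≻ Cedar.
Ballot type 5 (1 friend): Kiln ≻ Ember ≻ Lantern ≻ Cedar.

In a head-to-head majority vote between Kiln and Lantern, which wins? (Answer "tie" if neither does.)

Ballots ranking Kiln above Lantern: 2 + 4 + 1 = 7.
Ballots ranking Lantern above Kiln: 11 − 7 = 4.
Kiln wins the head-to-head 7–4.

Kiln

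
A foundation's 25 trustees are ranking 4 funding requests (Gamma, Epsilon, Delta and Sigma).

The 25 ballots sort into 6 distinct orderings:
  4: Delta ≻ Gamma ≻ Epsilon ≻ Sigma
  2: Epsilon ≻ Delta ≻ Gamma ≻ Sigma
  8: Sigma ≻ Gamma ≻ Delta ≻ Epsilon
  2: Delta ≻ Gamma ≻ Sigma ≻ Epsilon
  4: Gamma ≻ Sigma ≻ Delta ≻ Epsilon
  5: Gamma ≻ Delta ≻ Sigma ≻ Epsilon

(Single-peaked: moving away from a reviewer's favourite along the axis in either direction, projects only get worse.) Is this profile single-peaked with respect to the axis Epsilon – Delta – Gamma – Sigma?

yes

Axis positions: Epsilon=1, Delta=2, Gamma=3, Sigma=4.
Bloc 1 (peak Delta at position 2): ranking walks positions 2-3-1-4, expanding outward from the peak — single-peaked.
Bloc 2 (peak Epsilon at position 1): ranking walks positions 1-2-3-4, expanding outward from the peak — single-peaked.
Bloc 3 (peak Sigma at position 4): ranking walks positions 4-3-2-1, expanding outward from the peak — single-peaked.
Bloc 4 (peak Delta at position 2): ranking walks positions 2-3-4-1, expanding outward from the peak — single-peaked.
Bloc 5 (peak Gamma at position 3): ranking walks positions 3-4-2-1, expanding outward from the peak — single-peaked.
Bloc 6 (peak Gamma at position 3): ranking walks positions 3-2-4-1, expanding outward from the peak — single-peaked.
Every ranking is single-peaked on this axis.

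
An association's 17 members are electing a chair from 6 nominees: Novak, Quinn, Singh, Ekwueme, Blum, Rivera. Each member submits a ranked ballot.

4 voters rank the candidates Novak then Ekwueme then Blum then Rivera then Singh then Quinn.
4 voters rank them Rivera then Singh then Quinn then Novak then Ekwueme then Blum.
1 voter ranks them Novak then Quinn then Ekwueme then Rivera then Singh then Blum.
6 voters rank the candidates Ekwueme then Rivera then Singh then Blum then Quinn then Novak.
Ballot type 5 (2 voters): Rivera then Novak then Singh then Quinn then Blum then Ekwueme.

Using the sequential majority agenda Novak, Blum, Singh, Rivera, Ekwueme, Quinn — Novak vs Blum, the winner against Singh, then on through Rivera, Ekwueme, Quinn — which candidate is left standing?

Ekwueme

Round 1: Novak vs Blum — 11–6, Novak advances.
Round 2: Novak vs Singh — 7–10, Singh advances.
Round 3: Singh vs Rivera — 0–17, Rivera advances.
Round 4: Rivera vs Ekwueme — 6–11, Ekwueme advances.
Round 5: Ekwueme vs Quinn — 10–7, Ekwueme advances.
Ekwueme survives the agenda.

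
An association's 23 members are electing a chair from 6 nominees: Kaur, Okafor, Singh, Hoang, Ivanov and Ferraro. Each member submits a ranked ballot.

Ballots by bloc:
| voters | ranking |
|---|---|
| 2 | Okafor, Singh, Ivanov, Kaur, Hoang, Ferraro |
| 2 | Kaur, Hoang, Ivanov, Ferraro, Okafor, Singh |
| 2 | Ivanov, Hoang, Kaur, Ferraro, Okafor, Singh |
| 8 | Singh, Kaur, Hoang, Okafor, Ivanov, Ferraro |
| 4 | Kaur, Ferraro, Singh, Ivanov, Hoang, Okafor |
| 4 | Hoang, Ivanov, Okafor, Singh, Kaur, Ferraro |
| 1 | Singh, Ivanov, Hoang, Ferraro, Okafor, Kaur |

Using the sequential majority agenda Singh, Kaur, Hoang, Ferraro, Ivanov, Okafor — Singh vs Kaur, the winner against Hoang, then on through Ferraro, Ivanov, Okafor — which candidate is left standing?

Round 1: Singh vs Kaur — 15–8, Singh advances.
Round 2: Singh vs Hoang — 15–8, Singh advances.
Round 3: Singh vs Ferraro — 15–8, Singh advances.
Round 4: Singh vs Ivanov — 15–8, Singh advances.
Round 5: Singh vs Okafor — 13–10, Singh advances.
The agenda winner is Singh.

Singh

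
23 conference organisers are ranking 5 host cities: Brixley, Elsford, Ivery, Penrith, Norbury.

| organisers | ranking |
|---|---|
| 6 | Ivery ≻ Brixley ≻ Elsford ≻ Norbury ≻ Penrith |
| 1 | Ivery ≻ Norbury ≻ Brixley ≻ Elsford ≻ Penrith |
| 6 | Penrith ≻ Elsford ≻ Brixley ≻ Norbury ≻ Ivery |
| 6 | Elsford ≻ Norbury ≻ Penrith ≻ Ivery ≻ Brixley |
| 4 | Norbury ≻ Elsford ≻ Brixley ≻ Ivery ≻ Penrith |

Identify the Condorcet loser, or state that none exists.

Pairwise majorities:
Brixley–Elsford: Elsford 16–7.
Brixley vs Ivery: 10 to 13, Ivery.
Brixley vs Penrith: 6+1+4 = 11 for Brixley, 12 for Penrith — Penrith by 12–11.
Brixley vs Norbury: Brixley preferred on 6+6 = 12 ballots; Brixley wins 12–11.
Elsford vs Ivery: Elsford, 16–7.
Elsford vs Penrith: Elsford, 17–6.
Elsford–Norbury: Elsford 18–5.
Ivery vs Penrith: 6+1+4 = 11 for Ivery, 12 for Penrith — Penrith by 12–11.
Ivery vs Norbury: Norbury wins 16–7.
Penrith vs Norbury: Penrith preferred on 6 ballots; Norbury wins 17–6.
Every city wins at least one matchup (Brixley beats Norbury; Elsford beats Brixley; Ivery beats Brixley; Penrith beats Brixley; Norbury beats Ivery), so there is no Condorcet loser.

none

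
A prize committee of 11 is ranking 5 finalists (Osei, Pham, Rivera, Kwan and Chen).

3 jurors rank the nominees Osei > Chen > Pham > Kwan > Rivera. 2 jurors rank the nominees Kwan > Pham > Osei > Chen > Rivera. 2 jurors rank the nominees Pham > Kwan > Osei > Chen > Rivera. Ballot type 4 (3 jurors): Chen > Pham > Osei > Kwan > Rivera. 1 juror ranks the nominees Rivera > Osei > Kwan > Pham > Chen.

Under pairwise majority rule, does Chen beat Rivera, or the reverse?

Ballots ranking Chen above Rivera: 3 + 2 + 2 + 3 = 10.
Ballots ranking Rivera above Chen: 11 − 10 = 1.
Chen wins the head-to-head 10–1.

Chen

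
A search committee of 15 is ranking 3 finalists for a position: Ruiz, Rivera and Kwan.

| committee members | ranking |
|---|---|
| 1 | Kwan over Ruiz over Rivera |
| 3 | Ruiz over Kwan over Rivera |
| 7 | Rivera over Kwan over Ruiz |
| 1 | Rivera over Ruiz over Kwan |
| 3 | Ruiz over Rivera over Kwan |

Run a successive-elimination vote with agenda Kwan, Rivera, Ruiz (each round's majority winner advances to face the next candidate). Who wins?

Rivera

Round 1: Kwan vs Rivera — 4–11, Rivera advances.
Round 2: Rivera vs Ruiz — 8–7, Rivera advances.
Rivera survives the agenda.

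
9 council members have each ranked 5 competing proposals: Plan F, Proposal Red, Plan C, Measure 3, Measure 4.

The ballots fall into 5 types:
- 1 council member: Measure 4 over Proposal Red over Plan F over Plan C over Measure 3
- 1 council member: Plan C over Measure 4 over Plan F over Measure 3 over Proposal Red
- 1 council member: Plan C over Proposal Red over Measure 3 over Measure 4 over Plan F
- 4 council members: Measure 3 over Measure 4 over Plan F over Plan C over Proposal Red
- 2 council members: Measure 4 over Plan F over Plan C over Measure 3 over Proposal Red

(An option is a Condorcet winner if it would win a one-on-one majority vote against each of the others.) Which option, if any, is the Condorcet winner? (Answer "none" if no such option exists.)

none

Head-to-head results (9 council members):
Plan F vs Proposal Red: 7 to 2, Plan F.
Plan F vs Plan C: 7 to 2, Plan F.
Plan F vs Measure 3: 1+1+2 = 4 for Plan F, 5 for Measure 3 — Measure 3 by 5–4.
Plan F vs Measure 4: Plan F preferred on 0 ballots; Measure 4 wins 9–0.
Proposal Red vs Plan C: Proposal Red preferred on 1 ballot; Plan C wins 8–1.
Proposal Red vs Measure 3: 2 to 7, Measure 3.
Proposal Red vs Measure 4: 1 for Proposal Red, 8 for Measure 4 — Measure 4 by 8–1.
Plan C vs Measure 3: Plan C is ranked higher on 1+1+1+2 = 5 ballots, Measure 3 on 4. Plan C wins 5–4.
Plan C vs Measure 4: 2 to 7, Measure 4.
Measure 3 vs Measure 4: 5 to 4, Measure 3.
No option is unbeaten: Plan F loses to Measure 3; Proposal Red loses to Plan F; Plan C loses to Plan F; Measure 3 loses to Plan C; Measure 4 loses to Measure 3. In particular Plan F > Plan C > Measure 3 > Plan F is a majority cycle — no Condorcet winner exists.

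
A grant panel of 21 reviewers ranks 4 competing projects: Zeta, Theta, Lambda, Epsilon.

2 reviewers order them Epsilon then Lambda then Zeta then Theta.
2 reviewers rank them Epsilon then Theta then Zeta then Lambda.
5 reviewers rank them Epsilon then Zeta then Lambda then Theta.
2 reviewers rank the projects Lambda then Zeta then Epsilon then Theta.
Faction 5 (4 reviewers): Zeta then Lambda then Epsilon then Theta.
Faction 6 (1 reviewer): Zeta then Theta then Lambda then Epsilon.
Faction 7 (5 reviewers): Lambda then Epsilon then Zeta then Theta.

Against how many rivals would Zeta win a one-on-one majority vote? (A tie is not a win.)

Zeta against each rival (21 reviewers):
Zeta vs Theta: Zeta is ranked higher on 2+5+2+4+1+5 = 19 ballots, Theta on 2. Zeta wins 19–2.
Zeta vs Lambda: Zeta wins 12–9.
Zeta vs Epsilon: Epsilon, 14–7.
Zeta beats Theta, Lambda; loses to Epsilon — 2 pairwise wins.

2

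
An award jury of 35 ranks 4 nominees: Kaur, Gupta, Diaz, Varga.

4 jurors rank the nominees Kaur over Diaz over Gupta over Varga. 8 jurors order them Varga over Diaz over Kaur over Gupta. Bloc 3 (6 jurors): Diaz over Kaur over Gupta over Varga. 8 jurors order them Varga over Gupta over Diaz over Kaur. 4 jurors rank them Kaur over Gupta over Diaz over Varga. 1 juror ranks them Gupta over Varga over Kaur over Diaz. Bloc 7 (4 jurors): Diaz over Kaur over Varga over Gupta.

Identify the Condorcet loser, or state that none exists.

Gupta

Pairwise majorities:
Kaur vs Gupta: Kaur wins 26–9.
Kaur vs Diaz: Diaz wins 26–9.
Kaur vs Varga: Kaur, 18–17.
Gupta vs Diaz: 8+4+1 = 13 for Gupta, 22 for Diaz — Diaz by 22–13.
Gupta vs Varga: Varga wins 20–15.
Diaz vs Varga: Diaz wins 18–17.
Only Gupta has no wins; Gupta is the Condorcet loser.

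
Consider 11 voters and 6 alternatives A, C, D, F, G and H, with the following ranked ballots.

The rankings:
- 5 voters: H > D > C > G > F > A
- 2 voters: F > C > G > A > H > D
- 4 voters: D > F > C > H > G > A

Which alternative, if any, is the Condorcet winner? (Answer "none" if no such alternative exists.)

Pairwise majorities:
A vs C: A preferred on 0 ballots; C wins 11–0.
A vs D: 2 to 9, D.
A vs F: A is ranked higher on 0 ballots, F on 11. F wins 11–0.
A vs G: A preferred on 0 ballots; G wins 11–0.
A vs H: 2 to 9, H.
C vs D: 2 for C, 9 for D — D by 9–2.
C vs F: 5 for C, 6 for F — F by 6–5.
C vs G: C preferred on 5+2+4 = 11 ballots; C wins 11–0.
C vs H: C preferred on 2+4 = 6 ballots; C wins 6–5.
D vs F: D preferred on 5+4 = 9 ballots; D wins 9–2.
D vs G: 9 to 2, D.
D vs H: D preferred on 4 ballots; H wins 7–4.
F vs G: 6 to 5, F.
F vs H: F is ranked higher on 2+4 = 6 ballots, H on 5. F wins 6–5.
G vs H: 2 for G, 9 for H — H by 9–2.
No alternative is unbeaten: A loses to C; C loses to D; D loses to H; F loses to D; G loses to C; H loses to C. In particular C beats H beats D beats C is a majority cycle — no Condorcet winner exists.

none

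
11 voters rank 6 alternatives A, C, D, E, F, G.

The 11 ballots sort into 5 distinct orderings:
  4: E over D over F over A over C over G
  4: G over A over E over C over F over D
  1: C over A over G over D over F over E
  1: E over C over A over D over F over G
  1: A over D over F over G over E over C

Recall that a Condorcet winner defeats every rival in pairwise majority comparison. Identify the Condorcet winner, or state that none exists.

A

Pairwise majorities:
A vs C: A wins 9–2.
A vs D: A wins 7–4.
A vs E: A wins 6–5.
A–F: A 7–4.
A vs G: A wins 7–4.
C vs D: C wins 6–5.
C–E: E 10–1.
C vs F: C wins 6–5.
C vs G: C wins 6–5.
D vs E: E wins 9–2.
D vs F: D wins 7–4.
D–G: D 6–5.
E–F: E 9–2.
E vs G: G, 6–5.
F vs G: F, 6–5.
Only A has no losses; A is the Condorcet winner.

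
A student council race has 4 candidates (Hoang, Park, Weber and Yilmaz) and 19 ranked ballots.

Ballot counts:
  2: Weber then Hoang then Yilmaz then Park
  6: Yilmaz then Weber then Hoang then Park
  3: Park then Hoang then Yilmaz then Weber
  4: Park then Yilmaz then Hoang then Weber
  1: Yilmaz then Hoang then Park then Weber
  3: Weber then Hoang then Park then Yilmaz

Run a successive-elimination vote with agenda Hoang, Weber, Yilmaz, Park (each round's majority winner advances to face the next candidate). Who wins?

Round 1: Hoang vs Weber — 8–11, Weber advances.
Round 2: Weber vs Yilmaz — 5–14, Yilmaz advances.
Round 3: Yilmaz vs Park — 9–10, Park advances.
Park survives the agenda.

Park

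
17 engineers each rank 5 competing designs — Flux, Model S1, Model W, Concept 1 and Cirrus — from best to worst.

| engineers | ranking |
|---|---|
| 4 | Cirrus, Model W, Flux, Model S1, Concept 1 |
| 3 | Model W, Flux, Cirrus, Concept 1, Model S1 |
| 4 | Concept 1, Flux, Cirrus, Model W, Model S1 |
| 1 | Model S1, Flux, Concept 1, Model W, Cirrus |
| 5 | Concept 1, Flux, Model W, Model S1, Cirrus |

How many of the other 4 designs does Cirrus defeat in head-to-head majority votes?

1

Cirrus against each rival (17 engineers):
Cirrus vs Flux: Cirrus is ranked higher on 4 ballots, Flux on 13. Flux wins 13–4.
Cirrus vs Model S1: Cirrus is ranked higher on 4+3+4 = 11 ballots, Model S1 on 6. Cirrus wins 11–6.
Cirrus–Model W: Model W 9–8.
Cirrus vs Concept 1: Cirrus is ranked higher on 4+3 = 7 ballots, Concept 1 on 10. Concept 1 wins 10–7.
Cirrus beats Model S1; loses to Flux, Model W, Concept 1 — 1 pairwise win.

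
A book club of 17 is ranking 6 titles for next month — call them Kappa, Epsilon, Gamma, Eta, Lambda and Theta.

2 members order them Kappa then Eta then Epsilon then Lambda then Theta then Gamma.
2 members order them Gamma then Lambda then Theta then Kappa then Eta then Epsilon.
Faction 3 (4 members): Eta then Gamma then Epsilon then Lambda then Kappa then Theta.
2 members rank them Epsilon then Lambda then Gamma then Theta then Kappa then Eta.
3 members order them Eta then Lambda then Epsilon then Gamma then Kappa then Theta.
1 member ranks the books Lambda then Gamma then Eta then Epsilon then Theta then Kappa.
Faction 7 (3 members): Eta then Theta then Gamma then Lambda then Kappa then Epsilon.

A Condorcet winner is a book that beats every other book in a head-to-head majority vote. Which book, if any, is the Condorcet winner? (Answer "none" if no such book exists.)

Eta

Check each pair by majority over 17 ballots:
Kappa vs Epsilon: 2+2+3 = 7 for Kappa, 10 for Epsilon — Epsilon by 10–7.
Kappa vs Gamma: 2 to 15, Gamma.
Kappa vs Eta: Kappa is ranked higher on 2+2+2 = 6 ballots, Eta on 11. Eta wins 11–6.
Kappa vs Lambda: Kappa preferred on 2 ballots; Lambda wins 15–2.
Kappa vs Theta: Kappa preferred on 2+4+3 = 9 ballots; Kappa wins 9–8.
Epsilon vs Gamma: 2+2+3 = 7 for Epsilon, 10 for Gamma — Gamma by 10–7.
Epsilon vs Eta: Epsilon preferred on 2 ballots; Eta wins 15–2.
Epsilon vs Lambda: 8 to 9, Lambda.
Epsilon vs Theta: 2+4+2+3+1 = 12 for Epsilon, 5 for Theta — Epsilon by 12–5.
Gamma vs Eta: 2+2+1 = 5 for Gamma, 12 for Eta — Eta by 12–5.
Gamma vs Lambda: 2+4+3 = 9 for Gamma, 8 for Lambda — Gamma by 9–8.
Gamma vs Theta: 2+4+2+3+1 = 12 for Gamma, 5 for Theta — Gamma by 12–5.
Eta vs Lambda: 12 to 5, Eta.
Eta vs Theta: 2+4+3+1+3 = 13 for Eta, 4 for Theta — Eta by 13–4.
Lambda vs Theta: Lambda is ranked higher on 2+2+4+2+3+1 = 14 ballots, Theta on 3. Lambda wins 14–3.
Eta defeats every rival head-to-head and is the Condorcet winner.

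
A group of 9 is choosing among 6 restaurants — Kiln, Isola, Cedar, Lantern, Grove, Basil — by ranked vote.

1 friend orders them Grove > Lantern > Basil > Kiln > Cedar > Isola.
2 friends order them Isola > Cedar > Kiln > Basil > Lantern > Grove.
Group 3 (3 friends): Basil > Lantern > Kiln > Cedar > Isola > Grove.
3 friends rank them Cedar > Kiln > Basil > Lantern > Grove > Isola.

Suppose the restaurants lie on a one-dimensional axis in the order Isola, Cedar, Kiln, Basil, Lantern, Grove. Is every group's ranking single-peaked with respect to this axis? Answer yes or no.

yes

Axis positions: Isola=1, Cedar=2, Kiln=3, Basil=4, Lantern=5, Grove=6.
Group 1 (peak Grove at position 6): ranking walks positions 6-5-4-3-2-1, expanding outward from the peak — single-peaked.
Group 2 (peak Isola at position 1): ranking walks positions 1-2-3-4-5-6, expanding outward from the peak — single-peaked.
Group 3 (peak Basil at position 4): ranking walks positions 4-5-3-2-1-6, expanding outward from the peak — single-peaked.
Group 4 (peak Cedar at position 2): ranking walks positions 2-3-4-5-6-1, expanding outward from the peak — single-peaked.
Every ranking is single-peaked on this axis.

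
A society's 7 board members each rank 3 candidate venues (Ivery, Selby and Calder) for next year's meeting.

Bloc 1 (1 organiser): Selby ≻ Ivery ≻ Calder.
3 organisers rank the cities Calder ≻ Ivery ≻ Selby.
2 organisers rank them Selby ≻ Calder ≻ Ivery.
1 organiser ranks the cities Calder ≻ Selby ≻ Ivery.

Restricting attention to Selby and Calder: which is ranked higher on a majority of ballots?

Calder

Ballots ranking Selby above Calder: 1 + 2 = 3.
Ballots ranking Calder above Selby: 7 − 3 = 4.
Calder wins the head-to-head 4–3.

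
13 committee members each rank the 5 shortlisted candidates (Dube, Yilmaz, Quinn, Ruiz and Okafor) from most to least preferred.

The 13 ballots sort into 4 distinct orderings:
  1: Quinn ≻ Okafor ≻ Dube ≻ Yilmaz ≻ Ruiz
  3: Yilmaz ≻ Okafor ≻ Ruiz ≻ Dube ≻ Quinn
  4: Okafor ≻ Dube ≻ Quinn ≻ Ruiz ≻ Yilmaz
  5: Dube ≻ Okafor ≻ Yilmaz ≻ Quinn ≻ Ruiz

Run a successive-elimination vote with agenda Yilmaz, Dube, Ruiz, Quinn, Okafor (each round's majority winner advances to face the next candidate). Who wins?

Round 1: Yilmaz vs Dube — 3–10, Dube advances.
Round 2: Dube vs Ruiz — 10–3, Dube advances.
Round 3: Dube vs Quinn — 12–1, Dube advances.
Round 4: Dube vs Okafor — 5–8, Okafor advances.
Okafor survives the agenda.

Okafor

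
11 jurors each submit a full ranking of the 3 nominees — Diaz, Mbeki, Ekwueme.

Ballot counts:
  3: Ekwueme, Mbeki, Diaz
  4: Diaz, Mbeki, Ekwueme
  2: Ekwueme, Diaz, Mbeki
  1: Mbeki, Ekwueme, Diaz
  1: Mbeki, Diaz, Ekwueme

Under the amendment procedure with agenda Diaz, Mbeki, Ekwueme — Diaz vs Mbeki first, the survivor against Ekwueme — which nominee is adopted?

Ekwueme

Round 1: Diaz vs Mbeki — 6–5, Diaz advances.
Round 2: Diaz vs Ekwueme — 5–6, Ekwueme advances.
Ekwueme survives the agenda.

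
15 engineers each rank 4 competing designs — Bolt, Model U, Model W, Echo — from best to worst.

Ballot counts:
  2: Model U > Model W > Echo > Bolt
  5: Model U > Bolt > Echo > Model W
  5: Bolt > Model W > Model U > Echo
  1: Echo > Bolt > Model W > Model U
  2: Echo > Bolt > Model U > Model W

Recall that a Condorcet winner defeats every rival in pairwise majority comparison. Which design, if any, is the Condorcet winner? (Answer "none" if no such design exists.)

Pairwise majorities:
Bolt vs Model U: Bolt wins 8–7.
Bolt vs Model W: Bolt wins 13–2.
Bolt vs Echo: 10 to 5, Bolt.
Model U vs Model W: Model U is ranked higher on 2+5+2 = 9 ballots, Model W on 6. Model U wins 9–6.
Model U vs Echo: Model U, 12–3.
Model W vs Echo: 2+5 = 7 for Model W, 8 for Echo — Echo by 8–7.
Bolt defeats every rival head-to-head and is the Condorcet winner.

Bolt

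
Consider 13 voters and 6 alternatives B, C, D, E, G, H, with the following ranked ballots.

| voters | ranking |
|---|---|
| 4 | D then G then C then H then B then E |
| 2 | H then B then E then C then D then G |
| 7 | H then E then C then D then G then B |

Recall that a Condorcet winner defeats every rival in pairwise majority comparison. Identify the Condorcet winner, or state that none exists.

Pairwise majorities:
B vs C: 2 for B, 11 for C — C by 11–2.
B vs D: B is ranked higher on 2 ballots, D on 11. D wins 11–2.
B vs E: 6 to 7, E.
B vs G: B is ranked higher on 2 ballots, G on 11. G wins 11–2.
B vs H: B is ranked higher on 0 ballots, H on 13. H wins 13–0.
C vs D: C preferred on 2+7 = 9 ballots; C wins 9–4.
C vs E: 4 to 9, E.
C vs G: C preferred on 2+7 = 9 ballots; C wins 9–4.
C vs H: 4 for C, 9 for H — H by 9–4.
D vs E: 4 for D, 9 for E — E by 9–4.
D vs G: 13 to 0, D.
D vs H: D is ranked higher on 4 ballots, H on 9. H wins 9–4.
E vs G: 2+7 = 9 for E, 4 for G — E by 9–4.
E vs H: 0 for E, 13 for H — H by 13–0.
G vs H: G is ranked higher on 4 ballots, H on 9. H wins 9–4.
Only H has no losses; H is the Condorcet winner.

H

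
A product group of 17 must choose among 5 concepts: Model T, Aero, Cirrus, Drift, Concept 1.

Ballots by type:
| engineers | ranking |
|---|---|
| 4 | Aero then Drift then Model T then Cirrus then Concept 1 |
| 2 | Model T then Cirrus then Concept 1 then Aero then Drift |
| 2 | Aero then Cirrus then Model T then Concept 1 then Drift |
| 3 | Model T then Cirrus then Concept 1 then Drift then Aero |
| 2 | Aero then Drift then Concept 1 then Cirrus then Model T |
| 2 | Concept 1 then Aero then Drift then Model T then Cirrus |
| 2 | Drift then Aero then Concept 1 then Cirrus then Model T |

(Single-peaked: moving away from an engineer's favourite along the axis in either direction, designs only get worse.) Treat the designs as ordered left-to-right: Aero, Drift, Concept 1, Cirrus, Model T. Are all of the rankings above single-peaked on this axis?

no

Axis positions: Aero=1, Drift=2, Concept 1=3, Cirrus=4, Model T=5.
Type 1: ranking walks positions 1-2-5-4-3; Model T is ranked above Concept 1 even though Concept 1 lies between Model T and the peak Aero on the axis — preferences dip and rise again. Not single-peaked.
Type 2: ranking walks positions 5-4-3-1-2; Aero is ranked above Drift even though Drift lies between Aero and the peak Model T on the axis — preferences dip and rise again. Not single-peaked.
Type 3: ranking walks positions 1-4-5-3-2; Cirrus is ranked above Drift even though Drift lies between Cirrus and the peak Aero on the axis — preferences dip and rise again. Not single-peaked.
Type 4 (peak Model T at position 5): ranking walks positions 5-4-3-2-1, expanding outward from the peak — single-peaked.
Type 5 (peak Aero at position 1): ranking walks positions 1-2-3-4-5, expanding outward from the peak — single-peaked.
Type 6: ranking walks positions 3-1-2-5-4; Aero is ranked above Drift even though Drift lies between Aero and the peak Concept 1 on the axis — preferences dip and rise again. Not single-peaked.
Type 7 (peak Drift at position 2): ranking walks positions 2-1-3-4-5, expanding outward from the peak — single-peaked.
Type 1 violates single-peakedness, so the profile is not single-peaked on this axis.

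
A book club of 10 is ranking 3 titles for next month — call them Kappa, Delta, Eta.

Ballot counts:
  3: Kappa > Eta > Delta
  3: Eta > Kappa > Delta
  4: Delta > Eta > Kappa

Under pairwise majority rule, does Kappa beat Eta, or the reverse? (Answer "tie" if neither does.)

Ballots ranking Kappa above Eta: 3.
Ballots ranking Eta above Kappa: 10 − 3 = 7.
Eta wins the head-to-head 7–3.

Eta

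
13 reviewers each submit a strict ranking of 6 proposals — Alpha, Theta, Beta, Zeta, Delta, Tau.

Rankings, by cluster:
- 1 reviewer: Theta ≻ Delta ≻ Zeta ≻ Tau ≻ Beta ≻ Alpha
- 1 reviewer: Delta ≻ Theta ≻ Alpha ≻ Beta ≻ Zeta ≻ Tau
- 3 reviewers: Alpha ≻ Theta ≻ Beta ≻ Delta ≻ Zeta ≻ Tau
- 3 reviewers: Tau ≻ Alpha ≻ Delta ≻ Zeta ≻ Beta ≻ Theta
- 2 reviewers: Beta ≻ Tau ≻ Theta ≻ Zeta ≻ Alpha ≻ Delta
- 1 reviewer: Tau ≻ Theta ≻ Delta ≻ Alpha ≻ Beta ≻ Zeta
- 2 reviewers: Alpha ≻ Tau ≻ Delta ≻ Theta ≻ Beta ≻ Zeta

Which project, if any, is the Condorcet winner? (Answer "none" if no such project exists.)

Pairwise majorities:
Alpha vs Theta: Alpha wins 8–5.
Alpha vs Beta: Alpha wins 10–3.
Alpha vs Zeta: Alpha wins 10–3.
Alpha–Delta: Alpha 10–3.
Alpha–Tau: Tau 7–6.
Theta–Beta: Theta 8–5.
Theta vs Zeta: Theta wins 10–3.
Theta vs Delta: Theta, 7–6.
Theta vs Tau: Tau wins 8–5.
Beta vs Zeta: Beta, 9–4.
Beta vs Delta: Delta wins 8–5.
Beta–Tau: Tau 7–6.
Zeta–Delta: Delta 11–2.
Zeta vs Tau: Tau, 8–5.
Delta vs Tau: Tau wins 8–5.
Tau wins every pairwise contest, so Tau is the Condorcet winner.

Tau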